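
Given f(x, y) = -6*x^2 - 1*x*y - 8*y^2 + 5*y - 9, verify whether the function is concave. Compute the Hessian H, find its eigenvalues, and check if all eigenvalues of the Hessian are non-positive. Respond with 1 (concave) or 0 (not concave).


The Hessian of f(x,y) = -6*x^2 - 1*x*y - 8*y^2 + 5*y - 9 is:
H = [[-12, -1], [-1, -16]]
Trace = -12 - 16 = -28
Determinant = -12*-16 - (-1)^2 = 191
Discriminant = (-28)^2 - 4*191 = 20.0
Eigenvalues: lambda_1 = -16.2361, lambda_2 = -11.7639
The function is concave.

1


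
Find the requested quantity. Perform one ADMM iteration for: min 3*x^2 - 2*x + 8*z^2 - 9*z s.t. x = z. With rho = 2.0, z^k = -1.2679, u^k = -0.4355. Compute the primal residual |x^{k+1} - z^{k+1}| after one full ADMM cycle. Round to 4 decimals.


ADMM iteration with rho = 2.0, z^k = -1.2679, u^k = -0.4355
Step 1: x-update.
Minimize 3*x^2 - 2*x + (2.0/2)*(x + 1.2679 - 0.4355)^2
FOC: (2*3 + 2.0)*x = 2 + 2.0*(-1.2679 + 0.4355)
x^{k+1} = 0.0419
Step 2: z-update.
Minimize 8*z^2 - 9*z + (2.0/2)*(0.0419 - z - 0.4355)^2
FOC: (2*8 + 2.0)*z = 9 + 2.0*(0.0419 - 0.4355)
z^{k+1} = 0.4563
Step 3: u-update.
u^{k+1} = -0.4355 + 0.0419 - 0.4563 = -0.8499
Step 4: Primal residual = |0.0419 - 0.4563| = 0.4144


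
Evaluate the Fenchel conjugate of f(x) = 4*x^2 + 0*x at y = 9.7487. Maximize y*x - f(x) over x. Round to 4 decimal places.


f*(y) = sup_x {y*x - a*x^2 - b*x} = sup_x {(y-b)*x - a*x^2}
FOC: (y - b) - 2a*x = 0 => x* = (y - b)/(2a)
x* = (9.7487 - 0)/(2*4) = 1.2186
f*(9.7487) = (y-b)^2/(4a) = (9.7487 - 0)^2/(4*4)
= 95.0372/16 = 5.9398


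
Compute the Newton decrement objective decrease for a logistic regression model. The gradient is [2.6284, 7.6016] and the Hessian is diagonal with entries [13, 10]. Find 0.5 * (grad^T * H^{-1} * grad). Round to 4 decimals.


Step 1: H is diagonal, so H^(-1) * g = [0.2022, 0.7602].
Step 2: g^T H^(-1) g = sum_i g_i^2 / H_ii
  = (2.6284)^2/13 + (7.6016)^2/10
  = 0.5314 + 5.7784 = 6.3099
Step 3: Objective decrease = 0.5 * g^T H^(-1) g = 3.1549


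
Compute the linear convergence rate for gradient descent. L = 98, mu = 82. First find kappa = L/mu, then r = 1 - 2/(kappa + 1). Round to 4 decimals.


Step 1: Compute the condition number.
kappa = L/mu = 98/82 = 1.1951
Step 2: Compute the convergence rate.
r = 1 - 2/(kappa + 1) = 1 - 2*mu/(L + mu) = (L - mu)/(L + mu) = 16/180 = 0.0889


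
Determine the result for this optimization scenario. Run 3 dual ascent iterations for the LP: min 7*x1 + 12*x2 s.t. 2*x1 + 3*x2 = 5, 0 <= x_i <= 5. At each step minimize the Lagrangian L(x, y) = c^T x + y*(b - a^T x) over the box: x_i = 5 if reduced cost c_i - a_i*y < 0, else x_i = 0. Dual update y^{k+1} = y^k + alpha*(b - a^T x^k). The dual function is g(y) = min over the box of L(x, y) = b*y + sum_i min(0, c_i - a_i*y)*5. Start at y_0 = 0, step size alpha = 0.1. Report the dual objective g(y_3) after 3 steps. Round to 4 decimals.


Dual ascent for LP: min 7*x1 + 12*x2, 2*x1 + 3*x2 = 5, 0 <= x_i <= 5
Step 1: y^k = 0.0, reduced costs: (7.0, 12.0)
  x^k = (0.0, 0.0), subgradient = b - a^T x = 5.0
  y^{k+1} = 0.0 + 0.1*5.0 = 0.5
Step 2: y^k = 0.5, reduced costs: (6.0, 10.5)
  x^k = (0.0, 0.0), subgradient = b - a^T x = 5.0
  y^{k+1} = 0.5 + 0.1*5.0 = 1.0
Step 3: y^k = 1.0, reduced costs: (5.0, 9.0)
  x^k = (0.0, 0.0), subgradient = b - a^T x = 5.0
  y^{k+1} = 1.0 + 0.1*5.0 = 1.5
Dual objective at y_3 = 1.5: reduced costs (4.0, 7.5), box minimizer x = (0.0, 0.0)
g(y_3) = b*y + (c1 - a1*y)*x1 + (c2 - a2*y)*x2 = 5*1.5 + 4.0*0.0 + 7.5*0.0 = 7.5 + 0.0 + 0.0 = 7.5


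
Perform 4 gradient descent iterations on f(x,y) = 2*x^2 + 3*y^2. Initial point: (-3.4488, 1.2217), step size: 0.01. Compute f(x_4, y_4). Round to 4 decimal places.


Gradient descent on f(x,y) = 2*x^2 + 3*y^2.
Starting point: (-3.4488, 1.2217), alpha = 0.01
Step 1: grad_x = 2*2*-3.4488 = -13.7952, grad_y = 2*3*1.2217 = 7.3302
  x_1 = -3.4488 - 0.01*-13.7952 = -3.3108
  y_1 = 1.2217 - 0.01*7.3302 = 1.1484
Step 2: grad_x = 2*2*-3.3108 = -13.2434, grad_y = 2*3*1.1484 = 6.8904
  x_2 = -3.3108 - 0.01*-13.2434 = -3.1784
  y_2 = 1.1484 - 0.01*6.8904 = 1.0795
Step 3: grad_x = 2*2*-3.1784 = -12.7137, grad_y = 2*3*1.0795 = 6.477
  x_3 = -3.1784 - 0.01*-12.7137 = -3.0513
  y_3 = 1.0795 - 0.01*6.477 = 1.0147
Step 4: grad_x = 2*2*-3.0513 = -12.2051, grad_y = 2*3*1.0147 = 6.0883
  x_4 = -3.0513 - 0.01*-12.2051 = -2.9292
  y_4 = 1.0147 - 0.01*6.0883 = 0.9538
f(-2.9292, 0.9538) = 2*(-2.9292)^2 + 3*0.9538^2 = 19.8902


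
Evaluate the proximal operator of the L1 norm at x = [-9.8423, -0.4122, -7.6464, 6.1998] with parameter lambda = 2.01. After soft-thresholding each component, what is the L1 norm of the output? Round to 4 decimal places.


Soft-thresholding with lambda = 2.01:
prox(-9.8423) = sign(-9.8423)*max(|-9.8423| - 2.01, 0) = -7.8323
prox(-0.4122) = sign(-0.4122)*max(|-0.4122| - 2.01, 0) = 0.0
prox(-7.6464) = sign(-7.6464)*max(|-7.6464| - 2.01, 0) = -5.6364
prox(6.1998) = sign(6.1998)*max(|6.1998| - 2.01, 0) = 4.1898
prox(x) = [-7.8323, 0.0, -5.6364, 4.1898]
||prox(x)||_1 = 7.8323 + 0.0 + 5.6364 + 4.1898 = 17.6585


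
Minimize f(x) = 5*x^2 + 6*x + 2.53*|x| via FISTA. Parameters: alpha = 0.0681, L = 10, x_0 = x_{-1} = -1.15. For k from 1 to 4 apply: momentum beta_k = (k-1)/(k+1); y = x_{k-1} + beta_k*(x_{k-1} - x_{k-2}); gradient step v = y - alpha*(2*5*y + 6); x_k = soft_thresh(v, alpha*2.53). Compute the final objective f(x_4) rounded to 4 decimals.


FISTA on f(x) = 5*x^2 + 6*x + 2.53*|x|
L = 10, alpha = 0.0681
Iteration 1: beta = 0.0, y = -1.15 + 0.0*(-1.15 + 1.15) = -1.15
  grad(y) = -5.5, v = y - alpha*grad = -0.7755
  prox(v) = soft_thresh(-0.7755, 0.1723) = -0.6032
Iteration 2: beta = 0.3333, y = -0.6032 + 0.3333*(-0.6032 + 1.15) = -0.4209
  grad(y) = 1.7912, v = y - alpha*grad = -0.5429
  prox(v) = soft_thresh(-0.5429, 0.1723) = -0.3706
Iteration 3: beta = 0.5, y = -0.3706 + 0.5*(-0.3706 + 0.6032) = -0.2543
  grad(y) = 3.4573, v = y - alpha*grad = -0.4897
  prox(v) = soft_thresh(-0.4897, 0.1723) = -0.3174
Iteration 4: beta = 0.6, y = -0.3174 + 0.6*(-0.3174 + 0.3706) = -0.2855
  grad(y) = 3.1447, v = y - alpha*grad = -0.4997
  prox(v) = soft_thresh(-0.4997, 0.1723) = -0.3274
f(x_4) = 5*(-0.3274)^2 + 6*(-0.3274) + 2.53*|-0.3274| = -0.6001


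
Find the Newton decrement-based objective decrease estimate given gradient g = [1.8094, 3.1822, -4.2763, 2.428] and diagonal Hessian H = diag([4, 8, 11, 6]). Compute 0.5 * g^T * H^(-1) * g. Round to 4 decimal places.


Step 1: H is diagonal, so H^(-1) * g = [0.4524, 0.3978, -0.3888, 0.4047].
Step 2: g^T H^(-1) g = sum_i g_i^2 / H_ii
  = (1.8094)^2/4 + (3.1822)^2/8 + (-4.2763)^2/11 + (2.428)^2/6
  = 0.8185 + 1.2658 + 1.6624 + 0.9825 = 4.7292
Step 3: Objective decrease = 0.5 * g^T H^(-1) g = 2.3646


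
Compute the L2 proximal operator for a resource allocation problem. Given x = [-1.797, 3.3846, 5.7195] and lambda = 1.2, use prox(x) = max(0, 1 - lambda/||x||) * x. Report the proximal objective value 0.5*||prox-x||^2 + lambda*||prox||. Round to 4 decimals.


Step 1: Compute ||x||.
||x|| = 6.8846
Step 2: Compute scaling factor.
scale = max(0, 1 - 1.2/6.8846) = 0.8257
Step 3: prox(x) = [-1.4838, 2.7947, 4.7226]
||prox(x)|| = 5.6846
Step 4: Proximal objective.
0.5*||prox-x||^2 = 0.72
lambda*||prox|| = 6.8215
Total = 7.5415


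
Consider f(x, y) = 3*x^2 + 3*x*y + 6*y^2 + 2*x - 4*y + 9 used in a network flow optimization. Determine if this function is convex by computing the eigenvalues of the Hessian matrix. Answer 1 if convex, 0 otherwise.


The Hessian of f(x,y) = 3*x^2 + 3*x*y + 6*y^2 + 2*x - 4*y + 9 is:
H = [[6, 3], [3, 12]]
Trace = 6 + 12 = 18
Determinant = 6*12 - (3)^2 = 63
Discriminant = (18)^2 - 4*63 = 72.0
Eigenvalues: lambda_1 = 4.7574, lambda_2 = 13.2426
The function is convex.

1


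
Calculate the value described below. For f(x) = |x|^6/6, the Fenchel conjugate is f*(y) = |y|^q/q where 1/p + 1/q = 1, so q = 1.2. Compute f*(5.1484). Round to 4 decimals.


The conjugate exponent q satisfies 1/p + 1/q = 1.
p = 6, so q = 6/(6 - 1) = 1.2
|y|^q = 5.1484^1.2 = 7.1451
f*(5.1484) = 7.1451 / 1.2 = 5.9542


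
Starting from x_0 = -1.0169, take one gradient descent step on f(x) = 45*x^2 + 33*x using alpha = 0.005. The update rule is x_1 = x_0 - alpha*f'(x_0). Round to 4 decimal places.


We compute the gradient at x_0 and apply the update.
f'(x) = 90*x + 33
f'(-1.0169) = 90*-1.0169 + 33 = -58.521
x_1 = -1.0169 - 0.005*-58.521 = -0.7243


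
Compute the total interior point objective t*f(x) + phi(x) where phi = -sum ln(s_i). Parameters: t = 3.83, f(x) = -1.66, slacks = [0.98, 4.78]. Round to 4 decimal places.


Step 1: Compute log-barrier.
ln values: [-0.0202, 1.5644]
phi = -(-0.0202 + 1.5644) = -1.5442
Step 2: Compute augmented objective.
t*f(x) = 3.83*-1.66 = -6.3578
Total = -6.3578 - 1.5442 = -7.902


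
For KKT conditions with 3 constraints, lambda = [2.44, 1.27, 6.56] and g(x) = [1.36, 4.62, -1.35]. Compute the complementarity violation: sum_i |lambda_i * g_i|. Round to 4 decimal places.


KKT complementary slackness check:
lambda_1 * g_1 = 2.44 * 1.36 = 3.3184
lambda_2 * g_2 = 1.27 * 4.62 = 5.8674
lambda_3 * g_3 = 6.56 * -1.35 = -8.856
Total violation = 3.3184 + 5.8674 + 8.856 = 18.0418


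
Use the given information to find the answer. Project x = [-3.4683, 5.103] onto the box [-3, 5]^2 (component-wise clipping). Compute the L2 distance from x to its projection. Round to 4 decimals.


Project each component onto [-3, 5].
clip(-3.4683) = -3.0, clip(5.103) = 5.0
Projection = [-3.0, 5.0]
Squared diffs: [0.2193, 0.0106]
Distance = sqrt(0.2299) = 0.4795


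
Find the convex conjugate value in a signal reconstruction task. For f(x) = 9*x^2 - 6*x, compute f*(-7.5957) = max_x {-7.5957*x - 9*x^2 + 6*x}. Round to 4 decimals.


f*(y) = sup_x {y*x - a*x^2 - b*x} = sup_x {(y-b)*x - a*x^2}
FOC: (y - b) - 2a*x = 0 => x* = (y - b)/(2a)
x* = (-7.5957 + 6)/(2*9) = -0.0887
f*(-7.5957) = (y-b)^2/(4a) = (-7.5957 + 6)^2/(4*9)
= 2.5463/36 = 0.0707


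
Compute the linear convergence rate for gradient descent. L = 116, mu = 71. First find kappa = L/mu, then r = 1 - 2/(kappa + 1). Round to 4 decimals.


Step 1: Compute the condition number.
kappa = L/mu = 116/71 = 1.6338
Step 2: Compute the convergence rate.
r = 1 - 2/(kappa + 1) = 1 - 2*mu/(L + mu) = (L - mu)/(L + mu) = 45/187 = 0.2406


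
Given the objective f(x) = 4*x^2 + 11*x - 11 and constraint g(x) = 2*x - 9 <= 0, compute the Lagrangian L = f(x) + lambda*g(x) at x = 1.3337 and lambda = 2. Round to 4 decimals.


Step 1: Evaluate f(x).
f(1.3337) = 4*1.3337^2 + 11*1.3337 - 11 = 10.7857
Step 2: Evaluate g(x).
g(1.3337) = 2*1.3337 - 9 = -6.3326
Step 3: Compute Lagrangian.
L = 10.7857 + 2*-6.3326 = -1.8795


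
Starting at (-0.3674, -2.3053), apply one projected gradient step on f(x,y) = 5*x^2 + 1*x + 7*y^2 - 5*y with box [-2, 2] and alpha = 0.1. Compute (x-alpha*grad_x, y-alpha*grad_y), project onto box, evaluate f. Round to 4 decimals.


Step 1: Compute gradient at (-0.3674, -2.3053).
grad_x = 2*5*-0.3674 + 1 = -2.674
grad_y = 2*7*-2.3053 - 5 = -37.2742
Step 2: Gradient step.
x_raw = -0.3674 - 0.1*-2.674 = -0.1
y_raw = -2.3053 - 0.1*-37.2742 = 1.4221
Step 3: Project onto [-2, 2].
x_proj = clip(-0.1) = -0.1
y_proj = clip(1.4221) = 1.4221
Step 4: Evaluate f.
f(-0.1, 1.4221) = 6.9964


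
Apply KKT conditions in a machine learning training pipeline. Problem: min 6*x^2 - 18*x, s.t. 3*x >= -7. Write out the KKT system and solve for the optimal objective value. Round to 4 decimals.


Step 1: Try lambda = 0 (constraint inactive).
Stationarity: 2*6*x - 18 = 0
x* = 18/(2*6) = 1.5
Check constraint: 3*1.5 = 4.5 >= -7 -- satisfied.
Step 2: Compute optimal value.
f(x*) = 6*1.5^2 - 18*1.5 = -13.5


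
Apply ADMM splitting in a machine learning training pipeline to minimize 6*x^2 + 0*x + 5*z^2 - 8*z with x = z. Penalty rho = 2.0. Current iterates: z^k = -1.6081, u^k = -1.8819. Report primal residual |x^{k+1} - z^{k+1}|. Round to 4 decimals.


ADMM iteration with rho = 2.0, z^k = -1.6081, u^k = -1.8819
Step 1: x-update.
Minimize 6*x^2 + 0*x + (2.0/2)*(x + 1.6081 - 1.8819)^2
FOC: (2*6 + 2.0)*x = 0 + 2.0*(-1.6081 + 1.8819)
x^{k+1} = 0.0391
Step 2: z-update.
Minimize 5*z^2 - 8*z + (2.0/2)*(0.0391 - z - 1.8819)^2
FOC: (2*5 + 2.0)*z = 8 + 2.0*(0.0391 - 1.8819)
z^{k+1} = 0.3595
Step 3: u-update.
u^{k+1} = -1.8819 + 0.0391 - 0.3595 = -2.2023
Step 4: Primal residual = |0.0391 - 0.3595| = 0.3204


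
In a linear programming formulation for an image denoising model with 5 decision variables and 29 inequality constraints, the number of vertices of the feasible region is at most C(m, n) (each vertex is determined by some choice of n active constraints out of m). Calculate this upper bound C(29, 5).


Each vertex corresponds to some choice of n active constraints out of m, so the number of vertices is at most C(m, n) = m! / (n!(m-n)!).
m = 29, n = 5
Numerator: 29 * 28 * 27 * 26 * 25
Denominator: 5! = 120
C(29, 5) = 118755


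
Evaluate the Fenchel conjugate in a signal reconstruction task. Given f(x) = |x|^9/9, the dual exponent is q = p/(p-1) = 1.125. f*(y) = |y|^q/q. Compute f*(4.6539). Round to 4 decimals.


The conjugate exponent q satisfies 1/p + 1/q = 1.
p = 9, so q = 9/(9 - 1) = 1.125
|y|^q = 4.6539^1.125 = 5.6402
f*(4.6539) = 5.6402 / 1.125 = 5.0135


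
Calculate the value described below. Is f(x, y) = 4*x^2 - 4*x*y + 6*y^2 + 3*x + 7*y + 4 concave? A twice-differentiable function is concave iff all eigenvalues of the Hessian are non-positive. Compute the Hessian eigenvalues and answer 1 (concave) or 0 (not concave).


The Hessian of f(x,y) = 4*x^2 - 4*x*y + 6*y^2 + 3*x + 7*y + 4 is:
H = [[8, -4], [-4, 12]]
Trace = 8 + 12 = 20
Determinant = 8*12 - (-4)^2 = 80
Discriminant = (20)^2 - 4*80 = 80.0
Eigenvalues: lambda_1 = 5.5279, lambda_2 = 14.4721
The function is not concave.

0


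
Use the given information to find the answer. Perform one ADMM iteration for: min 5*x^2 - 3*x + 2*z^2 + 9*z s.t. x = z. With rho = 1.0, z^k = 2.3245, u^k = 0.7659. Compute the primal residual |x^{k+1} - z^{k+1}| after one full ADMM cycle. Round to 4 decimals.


ADMM iteration with rho = 1.0, z^k = 2.3245, u^k = 0.7659
Step 1: x-update.
Minimize 5*x^2 - 3*x + (1.0/2)*(x - 2.3245 + 0.7659)^2
FOC: (2*5 + 1.0)*x = 3 + 1.0*(2.3245 - 0.7659)
x^{k+1} = 0.4144
Step 2: z-update.
Minimize 2*z^2 + 9*z + (1.0/2)*(0.4144 - z + 0.7659)^2
FOC: (2*2 + 1.0)*z = -9 + 1.0*(0.4144 + 0.7659)
z^{k+1} = -1.5639
Step 3: u-update.
u^{k+1} = 0.7659 + 0.4144 + 1.5639 = 2.7443
Step 4: Primal residual = |0.4144 + 1.5639| = 1.9784


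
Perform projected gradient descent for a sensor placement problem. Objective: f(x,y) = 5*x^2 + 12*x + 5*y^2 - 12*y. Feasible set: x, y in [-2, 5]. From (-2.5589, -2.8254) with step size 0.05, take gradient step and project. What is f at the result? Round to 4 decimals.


Step 1: Compute gradient at (-2.5589, -2.8254).
grad_x = 2*5*-2.5589 + 12 = -13.589
grad_y = 2*5*-2.8254 - 12 = -40.254
Step 2: Gradient step.
x_raw = -2.5589 - 0.05*-13.589 = -1.8795
y_raw = -2.8254 - 0.05*-40.254 = -0.8127
Step 3: Project onto [-2, 5].
x_proj = clip(-1.8795) = -1.8795
y_proj = clip(-0.8127) = -0.8127
Step 4: Evaluate f.
f(-1.8795, -0.8127) = 8.1631


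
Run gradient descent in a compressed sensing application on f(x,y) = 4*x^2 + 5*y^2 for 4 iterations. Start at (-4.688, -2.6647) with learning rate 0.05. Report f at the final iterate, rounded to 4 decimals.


Gradient descent on f(x,y) = 4*x^2 + 5*y^2.
Starting point: (-4.688, -2.6647), alpha = 0.05
Step 1: grad_x = 2*4*-4.688 = -37.504, grad_y = 2*5*-2.6647 = -26.647
  x_1 = -4.688 - 0.05*-37.504 = -2.8128
  y_1 = -2.6647 - 0.05*-26.647 = -1.3324
Step 2: grad_x = 2*4*-2.8128 = -22.5024, grad_y = 2*5*-1.3324 = -13.3235
  x_2 = -2.8128 - 0.05*-22.5024 = -1.6877
  y_2 = -1.3324 - 0.05*-13.3235 = -0.6662
Step 3: grad_x = 2*4*-1.6877 = -13.5014, grad_y = 2*5*-0.6662 = -6.6618
  x_3 = -1.6877 - 0.05*-13.5014 = -1.0126
  y_3 = -0.6662 - 0.05*-6.6618 = -0.3331
Step 4: grad_x = 2*4*-1.0126 = -8.1009, grad_y = 2*5*-0.3331 = -3.3309
  x_4 = -1.0126 - 0.05*-8.1009 = -0.6076
  y_4 = -0.3331 - 0.05*-3.3309 = -0.1665
f(-0.6076, -0.1665) = 4*(-0.6076)^2 + 5*(-0.1665)^2 = 1.6152


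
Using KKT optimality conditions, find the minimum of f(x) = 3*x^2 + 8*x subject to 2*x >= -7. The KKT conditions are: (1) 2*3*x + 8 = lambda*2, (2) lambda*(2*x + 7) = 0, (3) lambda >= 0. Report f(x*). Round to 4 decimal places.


Step 1: Try lambda = 0 (constraint inactive).
Stationarity: 2*3*x + 8 = 0
x* = -8/(2*3) = -4/3 = -1.3333 (rounded; the exact value -4/3 is used below)
Check constraint: 2*-1.3333 = -2.6666 >= -7 -- satisfied.
Step 2: Compute optimal value.
f(x*) = 3*(-4/3)^2 + 8*(-4/3) = -5.3333


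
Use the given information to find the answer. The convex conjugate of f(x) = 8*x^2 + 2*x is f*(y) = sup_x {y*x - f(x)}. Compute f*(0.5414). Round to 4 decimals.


f*(y) = sup_x {y*x - a*x^2 - b*x} = sup_x {(y-b)*x - a*x^2}
FOC: (y - b) - 2a*x = 0 => x* = (y - b)/(2a)
x* = (0.5414 - 2)/(2*8) = -0.0912
f*(0.5414) = (y-b)^2/(4a) = (0.5414 - 2)^2/(4*8)
= 2.1275/32 = 0.0665


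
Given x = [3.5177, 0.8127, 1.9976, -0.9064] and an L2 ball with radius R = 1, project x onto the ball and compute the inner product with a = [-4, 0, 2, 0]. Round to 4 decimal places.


Step 1: Compute ||x|| (intermediates to 6 decimals).
||x|| = sqrt(3.5177^2 + 0.8127^2 + 1.9976^2 + (-0.9064)^2) = 4.224531
Step 2: Project.
Since ||x|| > R, scale = R/||x|| = 1/4.224531 = 0.236713, proj(x) = scale * x
proj(x) = [0.832685, 0.192377, 0.472858, -0.214557]
Step 3: Dot product.
a^T * proj(x) = -4*0.832685 + 0*0.192377 + 2*0.472858 + 0*(-0.214557) = -2.385


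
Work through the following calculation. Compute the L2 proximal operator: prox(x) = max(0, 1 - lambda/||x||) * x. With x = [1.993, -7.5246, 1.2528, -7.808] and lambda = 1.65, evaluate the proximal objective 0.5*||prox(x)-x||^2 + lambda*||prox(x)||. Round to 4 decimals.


Step 1: Compute ||x||.
||x|| = 11.0962
Step 2: Compute scaling factor.
scale = max(0, 1 - 1.65/11.0962) = 0.8513
Step 3: prox(x) = [1.6966, -6.4057, 1.0665, -6.647]
||prox(x)|| = 9.4462
Step 4: Proximal objective.
0.5*||prox-x||^2 = 1.3613
lambda*||prox|| = 15.5862
Total = 16.9475


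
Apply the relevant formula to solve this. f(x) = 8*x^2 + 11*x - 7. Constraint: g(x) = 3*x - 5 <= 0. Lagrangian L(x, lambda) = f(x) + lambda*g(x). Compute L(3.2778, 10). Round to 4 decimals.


Step 1: Evaluate f(x).
f(3.2778) = 8*3.2778^2 + 11*3.2778 - 7 = 115.0076
Step 2: Evaluate g(x).
g(3.2778) = 3*3.2778 - 5 = 4.8334
Step 3: Compute Lagrangian.
L = 115.0076 + 10*4.8334 = 163.3416


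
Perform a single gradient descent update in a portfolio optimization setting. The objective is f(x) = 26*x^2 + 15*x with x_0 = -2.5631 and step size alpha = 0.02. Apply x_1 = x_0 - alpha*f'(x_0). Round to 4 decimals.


We compute the gradient at x_0 and apply the update.
f'(x) = 52*x + 15
f'(-2.5631) = 52*-2.5631 + 15 = -118.2812
x_1 = -2.5631 - 0.02*-118.2812 = -0.1975


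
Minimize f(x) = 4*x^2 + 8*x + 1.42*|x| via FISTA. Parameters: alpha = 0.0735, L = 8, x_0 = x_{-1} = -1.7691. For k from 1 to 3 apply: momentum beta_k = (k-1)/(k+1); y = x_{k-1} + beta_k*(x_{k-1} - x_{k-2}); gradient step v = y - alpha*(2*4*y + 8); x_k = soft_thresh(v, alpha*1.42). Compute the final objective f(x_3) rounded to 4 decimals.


FISTA on f(x) = 4*x^2 + 8*x + 1.42*|x|
L = 8, alpha = 0.0735
Iteration 1: beta = 0.0, y = -1.7691 + 0.0*(-1.7691 + 1.7691) = -1.7691
  grad(y) = -6.1528, v = y - alpha*grad = -1.3169
  prox(v) = soft_thresh(-1.3169, 0.1044) = -1.2125
Iteration 2: beta = 0.3333, y = -1.2125 + 0.3333*(-1.2125 + 1.7691) = -1.027
  grad(y) = -0.2157, v = y - alpha*grad = -1.0111
  prox(v) = soft_thresh(-1.0111, 0.1044) = -0.9067
Iteration 3: beta = 0.5, y = -0.9067 + 0.5*(-0.9067 + 1.2125) = -0.7539
  grad(y) = 1.9691, v = y - alpha*grad = -0.8986
  prox(v) = soft_thresh(-0.8986, 0.1044) = -0.7942
f(x_3) = 4*(-0.7942)^2 + 8*(-0.7942) + 1.42*|-0.7942| = -2.7028


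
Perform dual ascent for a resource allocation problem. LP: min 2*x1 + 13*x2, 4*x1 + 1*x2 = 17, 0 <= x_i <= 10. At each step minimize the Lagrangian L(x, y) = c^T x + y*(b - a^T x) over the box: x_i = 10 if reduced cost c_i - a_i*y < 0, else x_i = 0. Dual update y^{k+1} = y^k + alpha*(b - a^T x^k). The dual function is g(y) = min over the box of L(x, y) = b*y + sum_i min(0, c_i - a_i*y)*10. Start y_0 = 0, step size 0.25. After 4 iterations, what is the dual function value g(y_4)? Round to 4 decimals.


Dual ascent for LP: min 2*x1 + 13*x2, 4*x1 + 1*x2 = 17, 0 <= x_i <= 10
Step 1: y^k = 0.0, reduced costs: (2.0, 13.0)
  x^k = (0.0, 0.0), subgradient = b - a^T x = 17.0
  y^{k+1} = 0.0 + 0.25*17.0 = 4.25
Step 2: y^k = 4.25, reduced costs: (-15.0, 8.75)
  x^k = (10.0, 0.0), subgradient = b - a^T x = -23.0
  y^{k+1} = 4.25 + 0.25*-23.0 = -1.5
Step 3: y^k = -1.5, reduced costs: (8.0, 14.5)
  x^k = (0.0, 0.0), subgradient = b - a^T x = 17.0
  y^{k+1} = -1.5 + 0.25*17.0 = 2.75
Step 4: y^k = 2.75, reduced costs: (-9.0, 10.25)
  x^k = (10.0, 0.0), subgradient = b - a^T x = -23.0
  y^{k+1} = 2.75 + 0.25*-23.0 = -3.0
Dual objective at y_4 = -3.0: reduced costs (14.0, 16.0), box minimizer x = (0.0, 0.0)
g(y_4) = b*y + (c1 - a1*y)*x1 + (c2 - a2*y)*x2 = 17*(-3.0) + 14.0*0.0 + 16.0*0.0 = -51.0 + 0.0 + 0.0 = -51.0


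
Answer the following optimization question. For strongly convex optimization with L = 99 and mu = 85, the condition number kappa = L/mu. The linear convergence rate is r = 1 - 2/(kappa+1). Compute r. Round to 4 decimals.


Step 1: Compute the condition number.
kappa = L/mu = 99/85 = 1.1647
Step 2: Compute the convergence rate.
r = 1 - 2/(kappa + 1) = 1 - 2*mu/(L + mu) = (L - mu)/(L + mu) = 14/184 = 0.0761


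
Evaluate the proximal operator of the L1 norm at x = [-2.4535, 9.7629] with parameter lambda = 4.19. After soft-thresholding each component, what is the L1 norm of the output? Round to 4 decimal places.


Soft-thresholding with lambda = 4.19:
prox(-2.4535) = sign(-2.4535)*max(|-2.4535| - 4.19, 0) = 0.0
prox(9.7629) = sign(9.7629)*max(|9.7629| - 4.19, 0) = 5.5729
prox(x) = [0.0, 5.5729]
||prox(x)||_1 = 0.0 + 5.5729 = 5.5729


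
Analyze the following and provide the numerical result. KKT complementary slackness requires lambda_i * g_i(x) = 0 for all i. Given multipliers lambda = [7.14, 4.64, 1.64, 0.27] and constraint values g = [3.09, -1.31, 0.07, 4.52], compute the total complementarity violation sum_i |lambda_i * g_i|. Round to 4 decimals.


KKT complementary slackness check:
lambda_1 * g_1 = 7.14 * 3.09 = 22.0626
lambda_2 * g_2 = 4.64 * -1.31 = -6.0784
lambda_3 * g_3 = 1.64 * 0.07 = 0.1148
lambda_4 * g_4 = 0.27 * 4.52 = 1.2204
Total violation = 22.0626 + 6.0784 + 0.1148 + 1.2204 = 29.4762


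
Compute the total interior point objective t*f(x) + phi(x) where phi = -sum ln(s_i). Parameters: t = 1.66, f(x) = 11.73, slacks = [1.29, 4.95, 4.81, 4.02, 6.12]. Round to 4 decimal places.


Step 1: Compute log-barrier.
ln values: [0.2546, 1.5994, 1.5707, 1.3913, 1.8116]
phi = -(0.2546 + 1.5994 + 1.5707 + 1.3913 + 1.8116) = -6.6276
Step 2: Compute augmented objective.
t*f(x) = 1.66*11.73 = 19.4718
Total = 19.4718 - 6.6276 = 12.8442


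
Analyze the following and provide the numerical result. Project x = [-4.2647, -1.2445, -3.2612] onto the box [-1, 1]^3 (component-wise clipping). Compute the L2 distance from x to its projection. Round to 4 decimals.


Project each component onto [-1, 1].
clip(-4.2647) = -1.0, clip(-1.2445) = -1.0, clip(-3.2612) = -1.0
Projection = [-1.0, -1.0, -1.0]
Squared diffs: [10.6583, 0.0598, 5.113]
Distance = sqrt(15.8311) = 3.9788


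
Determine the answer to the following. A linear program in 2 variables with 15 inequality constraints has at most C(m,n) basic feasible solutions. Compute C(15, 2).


Each vertex corresponds to some choice of n active constraints out of m, so the number of vertices is at most C(m, n) = m! / (n!(m-n)!).
m = 15, n = 2
Numerator: 15 * 14
Denominator: 2! = 2
C(15, 2) = 105


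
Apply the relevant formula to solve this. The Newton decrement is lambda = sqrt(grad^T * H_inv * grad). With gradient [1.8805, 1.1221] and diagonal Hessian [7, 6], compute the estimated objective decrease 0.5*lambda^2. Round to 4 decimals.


Step 1: H is diagonal, so H^(-1) * g = [0.2686, 0.187].
Step 2: g^T H^(-1) g = sum_i g_i^2 / H_ii
  = (1.8805)^2/7 + (1.1221)^2/6
  = 0.5052 + 0.2099 = 0.715
Step 3: Objective decrease = 0.5 * g^T H^(-1) g = 0.3575


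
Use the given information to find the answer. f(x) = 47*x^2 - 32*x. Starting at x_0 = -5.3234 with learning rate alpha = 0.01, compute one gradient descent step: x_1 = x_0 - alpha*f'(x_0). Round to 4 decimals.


We compute the gradient at x_0 and apply the update.
f'(x) = 94*x - 32
f'(-5.3234) = 94*-5.3234 - 32 = -532.3996
x_1 = -5.3234 - 0.01*-532.3996 = 0.0006


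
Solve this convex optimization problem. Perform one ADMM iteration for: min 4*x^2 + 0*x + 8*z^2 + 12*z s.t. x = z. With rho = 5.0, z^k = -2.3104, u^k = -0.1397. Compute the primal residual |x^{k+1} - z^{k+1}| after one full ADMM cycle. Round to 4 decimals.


ADMM iteration with rho = 5.0, z^k = -2.3104, u^k = -0.1397
Step 1: x-update.
Minimize 4*x^2 + 0*x + (5.0/2)*(x + 2.3104 - 0.1397)^2
FOC: (2*4 + 5.0)*x = 0 + 5.0*(-2.3104 + 0.1397)
x^{k+1} = -0.8349
Step 2: z-update.
Minimize 8*z^2 + 12*z + (5.0/2)*(-0.8349 - z - 0.1397)^2
FOC: (2*8 + 5.0)*z = -12 + 5.0*(-0.8349 - 0.1397)
z^{k+1} = -0.8035
Step 3: u-update.
u^{k+1} = -0.1397 - 0.8349 + 0.8035 = -0.1711
Step 4: Primal residual = |-0.8349 + 0.8035| = 0.0314


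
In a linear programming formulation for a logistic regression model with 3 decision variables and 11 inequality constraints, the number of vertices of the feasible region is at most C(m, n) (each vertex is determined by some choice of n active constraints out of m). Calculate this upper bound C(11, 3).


Each vertex corresponds to some choice of n active constraints out of m, so the number of vertices is at most C(m, n) = m! / (n!(m-n)!).
m = 11, n = 3
Numerator: 11 * 10 * 9
Denominator: 3! = 6
C(11, 3) = 165


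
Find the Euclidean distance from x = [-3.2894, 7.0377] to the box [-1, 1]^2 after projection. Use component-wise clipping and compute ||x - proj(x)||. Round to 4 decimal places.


Project each component onto [-1, 1].
clip(-3.2894) = -1.0, clip(7.0377) = 1.0
Projection = [-1.0, 1.0]
Squared diffs: [5.2414, 36.4538]
Distance = sqrt(41.6952) = 6.4572


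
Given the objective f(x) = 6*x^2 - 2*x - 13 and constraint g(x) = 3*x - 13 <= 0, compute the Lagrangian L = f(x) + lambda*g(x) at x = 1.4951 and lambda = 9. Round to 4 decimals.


Step 1: Evaluate f(x).
f(1.4951) = 6*1.4951^2 - 2*1.4951 - 13 = -2.5783
Step 2: Evaluate g(x).
g(1.4951) = 3*1.4951 - 13 = -8.5147
Step 3: Compute Lagrangian.
L = -2.5783 + 9*-8.5147 = -79.2106


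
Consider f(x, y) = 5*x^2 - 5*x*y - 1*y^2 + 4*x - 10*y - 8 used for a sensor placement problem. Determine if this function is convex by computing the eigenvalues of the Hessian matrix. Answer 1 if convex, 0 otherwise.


The Hessian of f(x,y) = 5*x^2 - 5*x*y - 1*y^2 + 4*x - 10*y - 8 is:
H = [[10, -5], [-5, -2]]
Trace = 10 - 2 = 8
Determinant = 10*-2 - (-5)^2 = -45
Discriminant = (8)^2 - 4*-45 = 244.0
Eigenvalues: lambda_1 = -3.8102, lambda_2 = 11.8102
The function is not convex.

0


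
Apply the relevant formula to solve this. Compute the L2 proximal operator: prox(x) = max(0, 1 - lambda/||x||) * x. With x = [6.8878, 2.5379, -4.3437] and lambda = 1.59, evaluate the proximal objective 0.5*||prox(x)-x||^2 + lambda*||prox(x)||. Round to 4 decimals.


Step 1: Compute ||x||.
||x|| = 8.5294
Step 2: Compute scaling factor.
scale = max(0, 1 - 1.59/8.5294) = 0.8136
Step 3: prox(x) = [5.6038, 2.0648, -3.534]
||prox(x)|| = 6.9394
Step 4: Proximal objective.
0.5*||prox-x||^2 = 1.2641
lambda*||prox|| = 11.0336
Total = 12.2977


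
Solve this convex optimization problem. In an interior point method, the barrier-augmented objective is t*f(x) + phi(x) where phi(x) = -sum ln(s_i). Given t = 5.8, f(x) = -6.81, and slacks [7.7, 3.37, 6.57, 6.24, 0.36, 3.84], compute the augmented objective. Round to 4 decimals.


Step 1: Compute log-barrier.
ln values: [2.0412, 1.2149, 1.8825, 1.831, -1.0217, 1.3455]
phi = -(2.0412 + 1.2149 + 1.8825 + 1.831 - 1.0217 + 1.3455) = -7.2934
Step 2: Compute augmented objective.
t*f(x) = 5.8*-6.81 = -39.498
Total = -39.498 - 7.2934 = -46.7914


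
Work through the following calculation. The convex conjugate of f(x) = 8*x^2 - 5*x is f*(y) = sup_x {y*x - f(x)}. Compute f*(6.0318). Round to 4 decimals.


f*(y) = sup_x {y*x - a*x^2 - b*x} = sup_x {(y-b)*x - a*x^2}
FOC: (y - b) - 2a*x = 0 => x* = (y - b)/(2a)
x* = (6.0318 + 5)/(2*8) = 0.6895
f*(6.0318) = (y-b)^2/(4a) = (6.0318 + 5)^2/(4*8)
= 121.7006/32 = 3.8031


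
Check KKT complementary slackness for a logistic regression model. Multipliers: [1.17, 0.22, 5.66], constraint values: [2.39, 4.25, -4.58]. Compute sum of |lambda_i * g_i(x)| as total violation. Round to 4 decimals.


KKT complementary slackness check:
lambda_1 * g_1 = 1.17 * 2.39 = 2.7963
lambda_2 * g_2 = 0.22 * 4.25 = 0.935
lambda_3 * g_3 = 5.66 * -4.58 = -25.9228
Total violation = 2.7963 + 0.935 + 25.9228 = 29.6541


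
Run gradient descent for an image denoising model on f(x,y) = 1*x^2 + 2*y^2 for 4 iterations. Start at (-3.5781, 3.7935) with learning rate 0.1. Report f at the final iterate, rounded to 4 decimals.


Gradient descent on f(x,y) = 1*x^2 + 2*y^2.
Starting point: (-3.5781, 3.7935), alpha = 0.1
Step 1: grad_x = 2*1*-3.5781 = -7.1562, grad_y = 2*2*3.7935 = 15.174
  x_1 = -3.5781 - 0.1*-7.1562 = -2.8625
  y_1 = 3.7935 - 0.1*15.174 = 2.2761
Step 2: grad_x = 2*1*-2.8625 = -5.725, grad_y = 2*2*2.2761 = 9.1044
  x_2 = -2.8625 - 0.1*-5.725 = -2.29
  y_2 = 2.2761 - 0.1*9.1044 = 1.3657
Step 3: grad_x = 2*1*-2.29 = -4.58, grad_y = 2*2*1.3657 = 5.4626
  x_3 = -2.29 - 0.1*-4.58 = -1.832
  y_3 = 1.3657 - 0.1*5.4626 = 0.8194
Step 4: grad_x = 2*1*-1.832 = -3.664, grad_y = 2*2*0.8194 = 3.2776
  x_4 = -1.832 - 0.1*-3.664 = -1.4656
  y_4 = 0.8194 - 0.1*3.2776 = 0.4916
f(-1.4656, 0.4916) = 1*(-1.4656)^2 + 2*0.4916^2 = 2.6314


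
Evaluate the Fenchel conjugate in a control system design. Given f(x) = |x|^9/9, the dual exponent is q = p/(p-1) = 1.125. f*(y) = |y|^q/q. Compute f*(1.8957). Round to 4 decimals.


The conjugate exponent q satisfies 1/p + 1/q = 1.
p = 9, so q = 9/(9 - 1) = 1.125
|y|^q = 1.8957^1.125 = 2.0535
f*(1.8957) = 2.0535 / 1.125 = 1.8253


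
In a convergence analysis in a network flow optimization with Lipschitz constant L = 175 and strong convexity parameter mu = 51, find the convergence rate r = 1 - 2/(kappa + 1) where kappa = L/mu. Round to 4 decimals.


Step 1: Compute the condition number.
kappa = L/mu = 175/51 = 3.4314
Step 2: Compute the convergence rate.
r = 1 - 2/(kappa + 1) = 1 - 2*mu/(L + mu) = (L - mu)/(L + mu) = 124/226 = 0.5487


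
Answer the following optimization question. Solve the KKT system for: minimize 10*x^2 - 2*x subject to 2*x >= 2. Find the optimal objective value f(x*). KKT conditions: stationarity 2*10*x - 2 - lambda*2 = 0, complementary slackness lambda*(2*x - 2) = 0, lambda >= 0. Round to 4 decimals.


Step 1: Try lambda = 0 (constraint inactive).
x_unc = 2/(2*10) = 0.1
Check: 2*0.1 = 0.2 < 2 -- violated!
Step 2: Constraint must be active: 2*x = 2
x* = 2/2 = 1.0
lambda = (2*10*1.0 - 2)/2 = 9.0
Step 3: Compute optimal value.
f(x*) = 10*1.0^2 - 2*1.0 = 8.0


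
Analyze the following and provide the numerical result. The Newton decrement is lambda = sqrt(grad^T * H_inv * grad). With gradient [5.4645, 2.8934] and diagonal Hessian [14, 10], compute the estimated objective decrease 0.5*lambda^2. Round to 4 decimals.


Step 1: H is diagonal, so H^(-1) * g = [0.3903, 0.2893].
Step 2: g^T H^(-1) g = sum_i g_i^2 / H_ii
  = (5.4645)^2/14 + (2.8934)^2/10
  = 2.1329 + 0.8372 = 2.9701
Step 3: Objective decrease = 0.5 * g^T H^(-1) g = 1.485


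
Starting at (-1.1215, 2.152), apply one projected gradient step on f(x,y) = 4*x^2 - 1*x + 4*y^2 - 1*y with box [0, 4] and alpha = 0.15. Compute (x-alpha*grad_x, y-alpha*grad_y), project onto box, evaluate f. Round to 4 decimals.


Step 1: Compute gradient at (-1.1215, 2.152).
grad_x = 2*4*-1.1215 - 1 = -9.972
grad_y = 2*4*2.152 - 1 = 16.216
Step 2: Gradient step.
x_raw = -1.1215 - 0.15*-9.972 = 0.3743
y_raw = 2.152 - 0.15*16.216 = -0.2804
Step 3: Project onto [0, 4].
x_proj = clip(0.3743) = 0.3743
y_proj = clip(-0.2804) = 0.0
Step 4: Evaluate f.
f(0.3743, 0.0) = 0.1861


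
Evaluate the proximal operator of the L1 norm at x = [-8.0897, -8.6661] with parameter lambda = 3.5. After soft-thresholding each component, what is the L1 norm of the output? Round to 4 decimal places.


Soft-thresholding with lambda = 3.5:
prox(-8.0897) = sign(-8.0897)*max(|-8.0897| - 3.5, 0) = -4.5897
prox(-8.6661) = sign(-8.6661)*max(|-8.6661| - 3.5, 0) = -5.1661
prox(x) = [-4.5897, -5.1661]
||prox(x)||_1 = 4.5897 + 5.1661 = 9.7558


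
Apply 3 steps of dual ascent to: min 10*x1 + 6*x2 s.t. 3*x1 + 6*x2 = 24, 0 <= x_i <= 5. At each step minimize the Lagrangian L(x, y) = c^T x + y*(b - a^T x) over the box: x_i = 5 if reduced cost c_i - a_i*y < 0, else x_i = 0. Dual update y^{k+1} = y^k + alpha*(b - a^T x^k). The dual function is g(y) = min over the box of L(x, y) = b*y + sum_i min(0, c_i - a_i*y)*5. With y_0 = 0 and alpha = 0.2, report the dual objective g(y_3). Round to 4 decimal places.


Dual ascent for LP: min 10*x1 + 6*x2, 3*x1 + 6*x2 = 24, 0 <= x_i <= 5
Step 1: y^k = 0.0, reduced costs: (10.0, 6.0)
  x^k = (0.0, 0.0), subgradient = b - a^T x = 24.0
  y^{k+1} = 0.0 + 0.2*24.0 = 4.8
Step 2: y^k = 4.8, reduced costs: (-4.4, -22.8)
  x^k = (5.0, 5.0), subgradient = b - a^T x = -21.0
  y^{k+1} = 4.8 + 0.2*-21.0 = 0.6
Step 3: y^k = 0.6, reduced costs: (8.2, 2.4)
  x^k = (0.0, 0.0), subgradient = b - a^T x = 24.0
  y^{k+1} = 0.6 + 0.2*24.0 = 5.4
Dual objective at y_3 = 5.4: reduced costs (-6.2, -26.4), box minimizer x = (5.0, 5.0)
g(y_3) = b*y + (c1 - a1*y)*x1 + (c2 - a2*y)*x2 = 24*5.4 + (-6.2)*5.0 + (-26.4)*5.0 = 129.6 - 31.0 - 132.0 = -33.4


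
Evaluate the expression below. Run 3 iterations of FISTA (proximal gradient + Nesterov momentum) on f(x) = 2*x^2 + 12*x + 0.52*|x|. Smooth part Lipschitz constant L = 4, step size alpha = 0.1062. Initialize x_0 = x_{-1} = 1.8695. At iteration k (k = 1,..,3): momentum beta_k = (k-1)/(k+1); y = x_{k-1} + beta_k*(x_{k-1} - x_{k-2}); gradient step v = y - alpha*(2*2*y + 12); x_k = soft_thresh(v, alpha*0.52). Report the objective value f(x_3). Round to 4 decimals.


FISTA on f(x) = 2*x^2 + 12*x + 0.52*|x|
L = 4, alpha = 0.1062
Iteration 1: beta = 0.0, y = 1.8695 + 0.0*(1.8695 - 1.8695) = 1.8695
  grad(y) = 19.478, v = y - alpha*grad = -0.1991
  prox(v) = soft_thresh(-0.1991, 0.0552) = -0.1438
Iteration 2: beta = 0.3333, y = -0.1438 + 0.3333*(-0.1438 - 1.8695) = -0.815
  grad(y) = 8.7402, v = y - alpha*grad = -1.7432
  prox(v) = soft_thresh(-1.7432, 0.0552) = -1.6879
Iteration 3: beta = 0.5, y = -1.6879 + 0.5*(-1.6879 + 0.1438) = -2.46
  grad(y) = 2.1601, v = y - alpha*grad = -2.6894
  prox(v) = soft_thresh(-2.6894, 0.0552) = -2.6342
f(x_3) = 2*(-2.6342)^2 + 12*(-2.6342) + 0.52*|-2.6342| = -16.3626


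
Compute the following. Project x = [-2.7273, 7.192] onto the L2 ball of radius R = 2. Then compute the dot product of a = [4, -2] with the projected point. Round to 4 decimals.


Step 1: Compute ||x|| (intermediates to 6 decimals).
||x|| = sqrt((-2.7273)^2 + 7.192^2) = 7.691751
Step 2: Project.
Since ||x|| > R, scale = R/||x|| = 2/7.691751 = 0.260019, proj(x) = scale * x
proj(x) = [-0.70915, 1.870057]
Step 3: Dot product.
a^T * proj(x) = 4*(-0.70915) - 2*1.870057 = -6.5767


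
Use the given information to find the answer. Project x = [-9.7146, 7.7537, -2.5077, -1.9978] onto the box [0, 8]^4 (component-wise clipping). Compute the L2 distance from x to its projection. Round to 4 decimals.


Project each component onto [0, 8].
clip(-9.7146) = 0.0, clip(7.7537) = 7.7537, clip(-2.5077) = 0.0, clip(-1.9978) = 0.0
Projection = [0.0, 7.7537, 0.0, 0.0]
Squared diffs: [94.3735, 0.0, 6.2886, 3.9912]
Distance = sqrt(104.6533) = 10.23


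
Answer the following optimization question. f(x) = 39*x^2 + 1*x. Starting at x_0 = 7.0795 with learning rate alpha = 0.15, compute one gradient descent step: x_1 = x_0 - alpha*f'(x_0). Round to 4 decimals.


We compute the gradient at x_0 and apply the update.
f'(x) = 78*x + 1
f'(7.0795) = 78*7.0795 + 1 = 553.201
x_1 = 7.0795 - 0.15*553.201 = -75.9007


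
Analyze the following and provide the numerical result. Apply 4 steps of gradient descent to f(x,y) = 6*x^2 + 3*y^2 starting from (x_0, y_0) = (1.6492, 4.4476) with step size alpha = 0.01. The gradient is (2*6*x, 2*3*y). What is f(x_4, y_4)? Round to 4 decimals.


Gradient descent on f(x,y) = 6*x^2 + 3*y^2.
Starting point: (1.6492, 4.4476), alpha = 0.01
Step 1: grad_x = 2*6*1.6492 = 19.7904, grad_y = 2*3*4.4476 = 26.6856
  x_1 = 1.6492 - 0.01*19.7904 = 1.4513
  y_1 = 4.4476 - 0.01*26.6856 = 4.1807
Step 2: grad_x = 2*6*1.4513 = 17.4156, grad_y = 2*3*4.1807 = 25.0845
  x_2 = 1.4513 - 0.01*17.4156 = 1.2771
  y_2 = 4.1807 - 0.01*25.0845 = 3.9299
Step 3: grad_x = 2*6*1.2771 = 15.3257, grad_y = 2*3*3.9299 = 23.5794
  x_3 = 1.2771 - 0.01*15.3257 = 1.1239
  y_3 = 3.9299 - 0.01*23.5794 = 3.6941
Step 4: grad_x = 2*6*1.1239 = 13.4866, grad_y = 2*3*3.6941 = 22.1646
  x_4 = 1.1239 - 0.01*13.4866 = 0.989
  y_4 = 3.6941 - 0.01*22.1646 = 3.4725
f(0.989, 3.4725) = 6*0.989^2 + 3*3.4725^2 = 42.0429


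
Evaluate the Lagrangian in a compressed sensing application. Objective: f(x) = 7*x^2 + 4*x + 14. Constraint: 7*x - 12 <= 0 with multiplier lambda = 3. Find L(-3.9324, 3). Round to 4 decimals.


Step 1: Evaluate f(x).
f(-3.9324) = 7*(-3.9324)^2 + 4*(-3.9324) + 14 = 106.5168
Step 2: Evaluate g(x).
g(-3.9324) = 7*-3.9324 - 12 = -39.5268
Step 3: Compute Lagrangian.
L = 106.5168 + 3*-39.5268 = -12.0636


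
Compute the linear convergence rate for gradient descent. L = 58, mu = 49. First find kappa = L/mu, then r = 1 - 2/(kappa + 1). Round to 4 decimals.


Step 1: Compute the condition number.
kappa = L/mu = 58/49 = 1.1837
Step 2: Compute the convergence rate.
r = 1 - 2/(kappa + 1) = 1 - 2*mu/(L + mu) = (L - mu)/(L + mu) = 9/107 = 0.0841


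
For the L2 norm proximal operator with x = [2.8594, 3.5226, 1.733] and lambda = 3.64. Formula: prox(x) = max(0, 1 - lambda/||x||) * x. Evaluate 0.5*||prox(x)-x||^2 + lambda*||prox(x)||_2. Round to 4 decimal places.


Step 1: Compute ||x||.
||x|| = 4.8568
Step 2: Compute scaling factor.
scale = max(0, 1 - 3.64/4.8568) = 0.2505
Step 3: prox(x) = [0.7164, 0.8825, 0.4342]
||prox(x)|| = 1.2168
Step 4: Proximal objective.
0.5*||prox-x||^2 = 6.6248
lambda*||prox|| = 4.4292
Total = 11.0538


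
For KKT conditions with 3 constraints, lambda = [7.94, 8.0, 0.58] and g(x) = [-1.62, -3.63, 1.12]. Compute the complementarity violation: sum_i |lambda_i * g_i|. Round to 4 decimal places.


KKT complementary slackness check:
lambda_1 * g_1 = 7.94 * -1.62 = -12.8628
lambda_2 * g_2 = 8.0 * -3.63 = -29.04
lambda_3 * g_3 = 0.58 * 1.12 = 0.6496
Total violation = 12.8628 + 29.04 + 0.6496 = 42.5524


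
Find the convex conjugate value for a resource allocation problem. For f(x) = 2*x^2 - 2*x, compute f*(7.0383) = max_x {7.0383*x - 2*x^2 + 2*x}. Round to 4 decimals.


f*(y) = sup_x {y*x - a*x^2 - b*x} = sup_x {(y-b)*x - a*x^2}
FOC: (y - b) - 2a*x = 0 => x* = (y - b)/(2a)
x* = (7.0383 + 2)/(2*2) = 2.2596
f*(7.0383) = (y-b)^2/(4a) = (7.0383 + 2)^2/(4*2)
= 81.6909/8 = 10.2114


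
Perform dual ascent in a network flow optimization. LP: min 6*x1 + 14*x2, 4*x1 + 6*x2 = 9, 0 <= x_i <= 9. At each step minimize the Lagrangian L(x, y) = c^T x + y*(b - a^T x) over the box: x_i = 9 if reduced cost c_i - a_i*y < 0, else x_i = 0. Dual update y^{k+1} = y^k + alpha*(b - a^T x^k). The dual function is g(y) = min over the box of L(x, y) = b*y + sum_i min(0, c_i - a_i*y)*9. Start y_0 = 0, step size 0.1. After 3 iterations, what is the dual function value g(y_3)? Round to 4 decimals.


Dual ascent for LP: min 6*x1 + 14*x2, 4*x1 + 6*x2 = 9, 0 <= x_i <= 9
Step 1: y^k = 0.0, reduced costs: (6.0, 14.0)
  x^k = (0.0, 0.0), subgradient = b - a^T x = 9.0
  y^{k+1} = 0.0 + 0.1*9.0 = 0.9
Step 2: y^k = 0.9, reduced costs: (2.4, 8.6)
  x^k = (0.0, 0.0), subgradient = b - a^T x = 9.0
  y^{k+1} = 0.9 + 0.1*9.0 = 1.8
Step 3: y^k = 1.8, reduced costs: (-1.2, 3.2)
  x^k = (9.0, 0.0), subgradient = b - a^T x = -27.0
  y^{k+1} = 1.8 + 0.1*-27.0 = -0.9
Dual objective at y_3 = -0.9: reduced costs (9.6, 19.4), box minimizer x = (0.0, 0.0)
g(y_3) = b*y + (c1 - a1*y)*x1 + (c2 - a2*y)*x2 = 9*(-0.9) + 9.6*0.0 + 19.4*0.0 = -8.1 + 0.0 + 0.0 = -8.1
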